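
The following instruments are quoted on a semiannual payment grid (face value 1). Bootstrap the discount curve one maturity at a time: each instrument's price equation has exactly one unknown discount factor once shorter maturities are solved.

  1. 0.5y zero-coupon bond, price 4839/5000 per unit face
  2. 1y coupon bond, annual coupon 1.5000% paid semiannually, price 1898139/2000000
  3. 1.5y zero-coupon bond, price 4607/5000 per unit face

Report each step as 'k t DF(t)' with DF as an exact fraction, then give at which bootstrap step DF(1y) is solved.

1 1/2 4839/5000
2 1 2337/2500
3 3/2 4607/5000
DF(1y) is solved at step 2

step 1 [0.5y] zero: DF = P = 4839/5000 ≈ 0.967800
step 2 [1y] bond c/2=3/400: DF=(1898139/2000000 − 3/400·(0.967800))/(1+3/400) = 2337/2500 ≈ 0.934800
step 3 [1.5y] zero: DF = P = 4607/5000 ≈ 0.921400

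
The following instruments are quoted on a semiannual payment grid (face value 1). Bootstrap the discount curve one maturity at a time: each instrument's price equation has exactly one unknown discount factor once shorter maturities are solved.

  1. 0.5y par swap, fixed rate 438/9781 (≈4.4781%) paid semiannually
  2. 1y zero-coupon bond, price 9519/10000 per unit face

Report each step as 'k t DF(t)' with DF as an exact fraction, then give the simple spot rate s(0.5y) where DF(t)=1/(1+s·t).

step 1 [0.5y] swap r/2=219/9781: DF=(1 − 219/9781·(0))/(1+219/9781) = 9781/10000 ≈ 0.978100
step 2 [1y] zero: DF = P = 9519/10000 ≈ 0.951900

1 1/2 9781/10000
2 1 9519/10000
s(0.5y) = (1/(9781/10000) − 1)/(1/2) = 438/9781 ≈ 4.4781%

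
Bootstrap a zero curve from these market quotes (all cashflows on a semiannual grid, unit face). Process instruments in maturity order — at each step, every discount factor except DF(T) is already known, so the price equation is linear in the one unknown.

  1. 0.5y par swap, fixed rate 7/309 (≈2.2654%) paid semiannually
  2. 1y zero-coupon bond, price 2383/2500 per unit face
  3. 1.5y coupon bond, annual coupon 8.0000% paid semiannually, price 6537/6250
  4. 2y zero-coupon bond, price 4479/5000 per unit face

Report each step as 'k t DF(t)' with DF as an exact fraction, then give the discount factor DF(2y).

step 1 [0.5y] swap r/2=7/618: DF=(1 − 7/618·(0))/(1+7/618) = 618/625 ≈ 0.988800
step 2 [1y] zero: DF = P = 2383/2500 ≈ 0.953200
step 3 [1.5y] bond c/2=1/25: DF=(6537/6250 − 1/25·(0.988800+0.953200))/(1+1/25) = 931/1000 ≈ 0.931000
step 4 [2y] zero: DF = P = 4479/5000 ≈ 0.895800

1 1/2 618/625
2 1 2383/2500
3 3/2 931/1000
4 2 4479/5000
DF(2y) = 4479/5000 ≈ 0.895800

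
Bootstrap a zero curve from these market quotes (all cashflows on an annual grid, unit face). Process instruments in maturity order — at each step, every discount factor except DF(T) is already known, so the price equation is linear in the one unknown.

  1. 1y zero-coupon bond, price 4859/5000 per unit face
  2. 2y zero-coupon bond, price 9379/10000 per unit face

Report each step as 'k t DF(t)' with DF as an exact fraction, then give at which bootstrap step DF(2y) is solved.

step 1 [1y] zero: DF = P = 4859/5000 ≈ 0.971800
step 2 [2y] zero: DF = P = 9379/10000 ≈ 0.937900

1 1 4859/5000
2 2 9379/10000
DF(2y) is solved at step 2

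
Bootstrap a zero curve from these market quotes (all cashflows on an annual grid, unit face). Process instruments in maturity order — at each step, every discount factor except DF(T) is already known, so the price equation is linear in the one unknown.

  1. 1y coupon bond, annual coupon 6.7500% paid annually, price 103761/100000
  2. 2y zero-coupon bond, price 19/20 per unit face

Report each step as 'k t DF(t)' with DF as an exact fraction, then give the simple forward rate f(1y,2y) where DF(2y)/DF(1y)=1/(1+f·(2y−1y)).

step 1 [1y] bond c/1=27/400: DF=(103761/100000 − 27/400·(0))/(1+27/400) = 243/250 ≈ 0.972000
step 2 [2y] zero: DF = P = 19/20 ≈ 0.950000

1 1 243/250
2 2 19/20
f(1y,2y) = ((243/250)/(19/20) − 1)/(1) = 11/475 ≈ 2.3158%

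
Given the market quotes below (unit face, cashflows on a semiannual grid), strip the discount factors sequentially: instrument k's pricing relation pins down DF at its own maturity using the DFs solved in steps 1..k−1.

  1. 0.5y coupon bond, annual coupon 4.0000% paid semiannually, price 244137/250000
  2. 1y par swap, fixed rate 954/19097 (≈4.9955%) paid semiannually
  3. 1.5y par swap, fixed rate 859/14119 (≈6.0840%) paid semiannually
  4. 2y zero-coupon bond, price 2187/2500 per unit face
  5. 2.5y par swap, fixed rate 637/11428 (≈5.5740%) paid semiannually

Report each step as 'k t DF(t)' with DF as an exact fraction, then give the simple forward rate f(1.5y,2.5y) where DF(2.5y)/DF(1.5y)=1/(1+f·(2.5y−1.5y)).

1 1/2 4787/5000
2 1 9523/10000
3 3/2 9141/10000
4 2 2187/2500
5 5/2 4363/5000
f(1.5y,2.5y) = ((9141/10000)/(4363/5000) − 1)/(1) = 415/8726 ≈ 4.7559%

step 1 [0.5y] bond c/2=1/50: DF=(244137/250000 − 1/50·(0))/(1+1/50) = 4787/5000 ≈ 0.957400
step 2 [1y] swap r/2=477/19097: DF=(1 − 477/19097·(0.957400))/(1+477/19097) = 9523/10000 ≈ 0.952300
step 3 [1.5y] swap r/2=859/28238: DF=(1 − 859/28238·(0.957400+0.952300))/(1+859/28238) = 9141/10000 ≈ 0.914100
step 4 [2y] zero: DF = P = 2187/2500 ≈ 0.874800
step 5 [2.5y] swap r/2=637/22856: DF=(1 − 637/22856·(0.957400+0.952300+0.914100+0.874800))/(1+637/22856) = 4363/5000 ≈ 0.872600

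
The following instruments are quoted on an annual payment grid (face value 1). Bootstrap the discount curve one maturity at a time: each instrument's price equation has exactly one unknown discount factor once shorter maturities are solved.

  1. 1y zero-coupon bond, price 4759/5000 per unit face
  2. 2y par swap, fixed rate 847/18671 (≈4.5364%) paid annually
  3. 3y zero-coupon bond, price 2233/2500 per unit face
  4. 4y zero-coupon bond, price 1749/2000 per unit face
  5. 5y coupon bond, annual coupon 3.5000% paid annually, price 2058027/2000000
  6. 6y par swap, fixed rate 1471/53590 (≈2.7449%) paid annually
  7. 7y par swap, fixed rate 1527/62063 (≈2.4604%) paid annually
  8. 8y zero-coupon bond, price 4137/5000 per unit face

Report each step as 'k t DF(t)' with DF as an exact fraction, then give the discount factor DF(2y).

step 1 [1y] zero: DF = P = 4759/5000 ≈ 0.951800
step 2 [2y] swap r/1=847/18671: DF=(1 − 847/18671·(0.951800))/(1+847/18671) = 9153/10000 ≈ 0.915300
step 3 [3y] zero: DF = P = 2233/2500 ≈ 0.893200
step 4 [4y] zero: DF = P = 1749/2000 ≈ 0.874500
step 5 [5y] bond c/1=7/200: DF=(2058027/2000000 − 7/200·(0.951800+0.915300+0.893200+0.874500))/(1+7/200) = 8713/10000 ≈ 0.871300
step 6 [6y] swap r/1=1471/53590: DF=(1 − 1471/53590·(0.951800+0.915300+0.893200+0.874500+0.871300))/(1+1471/53590) = 8529/10000 ≈ 0.852900
step 7 [7y] swap r/1=1527/62063: DF=(1 − 1527/62063·(0.951800+0.915300+0.893200+0.874500+0.871300+0.852900))/(1+1527/62063) = 8473/10000 ≈ 0.847300
step 8 [8y] zero: DF = P = 4137/5000 ≈ 0.827400

1 1 4759/5000
2 2 9153/10000
3 3 2233/2500
4 4 1749/2000
5 5 8713/10000
6 6 8529/10000
7 7 8473/10000
8 8 4137/5000
DF(2y) = 9153/10000 ≈ 0.915300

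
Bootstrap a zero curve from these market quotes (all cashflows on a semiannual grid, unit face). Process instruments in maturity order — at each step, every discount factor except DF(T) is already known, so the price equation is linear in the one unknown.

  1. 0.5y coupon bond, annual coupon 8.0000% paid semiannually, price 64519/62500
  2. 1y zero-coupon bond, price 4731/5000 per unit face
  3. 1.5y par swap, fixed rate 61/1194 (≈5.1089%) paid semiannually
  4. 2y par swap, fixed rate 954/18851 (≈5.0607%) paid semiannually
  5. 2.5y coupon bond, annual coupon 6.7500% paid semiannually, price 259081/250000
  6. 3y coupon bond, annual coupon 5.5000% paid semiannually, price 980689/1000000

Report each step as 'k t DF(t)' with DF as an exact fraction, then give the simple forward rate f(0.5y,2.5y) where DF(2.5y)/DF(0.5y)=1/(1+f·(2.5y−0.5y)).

1 1/2 4963/5000
2 1 4731/5000
3 3/2 2317/2500
4 2 4523/5000
5 5/2 4397/5000
6 3 83/100
f(0.5y,2.5y) = ((4963/5000)/(4397/5000) − 1)/(2) = 283/4397 ≈ 6.4362%

step 1 [0.5y] bond c/2=1/25: DF=(64519/62500 − 1/25·(0))/(1+1/25) = 4963/5000 ≈ 0.992600
step 2 [1y] zero: DF = P = 4731/5000 ≈ 0.946200
step 3 [1.5y] swap r/2=61/2388: DF=(1 − 61/2388·(0.992600+0.946200))/(1+61/2388) = 2317/2500 ≈ 0.926800
step 4 [2y] swap r/2=477/18851: DF=(1 − 477/18851·(0.992600+0.946200+0.926800))/(1+477/18851) = 4523/5000 ≈ 0.904600
step 5 [2.5y] bond c/2=27/800: DF=(259081/250000 − 27/800·(0.992600+0.946200+0.926800+0.904600))/(1+27/800) = 4397/5000 ≈ 0.879400
step 6 [3y] bond c/2=11/400: DF=(980689/1000000 − 11/400·(0.992600+0.946200+0.926800+0.904600+0.879400))/(1+11/400) = 83/100 ≈ 0.830000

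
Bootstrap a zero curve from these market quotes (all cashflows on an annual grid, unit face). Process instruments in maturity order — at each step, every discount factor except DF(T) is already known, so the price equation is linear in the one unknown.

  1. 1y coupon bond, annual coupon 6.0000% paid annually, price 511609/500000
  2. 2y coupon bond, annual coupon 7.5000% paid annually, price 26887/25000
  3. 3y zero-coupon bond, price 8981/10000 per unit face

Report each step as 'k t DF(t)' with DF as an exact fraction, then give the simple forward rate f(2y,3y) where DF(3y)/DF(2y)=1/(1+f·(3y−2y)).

step 1 [1y] bond c/1=3/50: DF=(511609/500000 − 3/50·(0))/(1+3/50) = 9653/10000 ≈ 0.965300
step 2 [2y] bond c/1=3/40: DF=(26887/25000 − 3/40·(0.965300))/(1+3/40) = 9331/10000 ≈ 0.933100
step 3 [3y] zero: DF = P = 8981/10000 ≈ 0.898100

1 1 9653/10000
2 2 9331/10000
3 3 8981/10000
f(2y,3y) = ((9331/10000)/(8981/10000) − 1)/(1) = 50/1283 ≈ 3.8971%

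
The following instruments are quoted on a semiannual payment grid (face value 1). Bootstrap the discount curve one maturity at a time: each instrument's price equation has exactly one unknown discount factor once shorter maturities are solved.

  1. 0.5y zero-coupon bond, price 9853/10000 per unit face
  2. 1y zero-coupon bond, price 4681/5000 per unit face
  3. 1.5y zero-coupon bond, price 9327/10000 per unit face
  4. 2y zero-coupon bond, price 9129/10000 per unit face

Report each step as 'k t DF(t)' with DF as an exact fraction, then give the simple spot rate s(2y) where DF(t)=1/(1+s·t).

1 1/2 9853/10000
2 1 4681/5000
3 3/2 9327/10000
4 2 9129/10000
s(2y) = (1/(9129/10000) − 1)/(2) = 871/18258 ≈ 4.7705%

step 1 [0.5y] zero: DF = P = 9853/10000 ≈ 0.985300
step 2 [1y] zero: DF = P = 4681/5000 ≈ 0.936200
step 3 [1.5y] zero: DF = P = 9327/10000 ≈ 0.932700
step 4 [2y] zero: DF = P = 9129/10000 ≈ 0.912900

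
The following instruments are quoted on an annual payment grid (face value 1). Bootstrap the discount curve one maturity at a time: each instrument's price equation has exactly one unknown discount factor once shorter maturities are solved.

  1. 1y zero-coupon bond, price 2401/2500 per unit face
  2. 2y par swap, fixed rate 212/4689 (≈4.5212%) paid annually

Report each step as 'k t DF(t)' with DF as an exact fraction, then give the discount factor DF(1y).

1 1 2401/2500
2 2 572/625
DF(1y) = 2401/2500 ≈ 0.960400

step 1 [1y] zero: DF = P = 2401/2500 ≈ 0.960400
step 2 [2y] swap r/1=212/4689: DF=(1 − 212/4689·(0.960400))/(1+212/4689) = 572/625 ≈ 0.915200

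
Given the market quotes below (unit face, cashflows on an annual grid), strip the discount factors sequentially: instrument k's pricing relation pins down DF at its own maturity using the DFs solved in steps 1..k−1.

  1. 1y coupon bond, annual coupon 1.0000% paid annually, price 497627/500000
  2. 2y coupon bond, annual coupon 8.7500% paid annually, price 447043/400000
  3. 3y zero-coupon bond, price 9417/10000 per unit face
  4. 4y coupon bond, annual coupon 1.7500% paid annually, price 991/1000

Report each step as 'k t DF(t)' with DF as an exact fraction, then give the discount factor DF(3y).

1 1 4927/5000
2 2 2371/2500
3 3 9417/10000
4 4 1849/2000
DF(3y) = 9417/10000 ≈ 0.941700

step 1 [1y] bond c/1=1/100: DF=(497627/500000 − 1/100·(0))/(1+1/100) = 4927/5000 ≈ 0.985400
step 2 [2y] bond c/1=7/80: DF=(447043/400000 − 7/80·(0.985400))/(1+7/80) = 2371/2500 ≈ 0.948400
step 3 [3y] zero: DF = P = 9417/10000 ≈ 0.941700
step 4 [4y] bond c/1=7/400: DF=(991/1000 − 7/400·(0.985400+0.948400+0.941700))/(1+7/400) = 1849/2000 ≈ 0.924500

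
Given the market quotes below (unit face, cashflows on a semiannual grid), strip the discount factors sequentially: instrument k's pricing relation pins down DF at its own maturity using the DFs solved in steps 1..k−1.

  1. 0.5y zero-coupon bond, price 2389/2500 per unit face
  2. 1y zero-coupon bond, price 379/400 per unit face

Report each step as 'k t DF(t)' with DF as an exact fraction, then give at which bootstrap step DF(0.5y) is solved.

1 1/2 2389/2500
2 1 379/400
DF(0.5y) is solved at step 1

step 1 [0.5y] zero: DF = P = 2389/2500 ≈ 0.955600
step 2 [1y] zero: DF = P = 379/400 ≈ 0.947500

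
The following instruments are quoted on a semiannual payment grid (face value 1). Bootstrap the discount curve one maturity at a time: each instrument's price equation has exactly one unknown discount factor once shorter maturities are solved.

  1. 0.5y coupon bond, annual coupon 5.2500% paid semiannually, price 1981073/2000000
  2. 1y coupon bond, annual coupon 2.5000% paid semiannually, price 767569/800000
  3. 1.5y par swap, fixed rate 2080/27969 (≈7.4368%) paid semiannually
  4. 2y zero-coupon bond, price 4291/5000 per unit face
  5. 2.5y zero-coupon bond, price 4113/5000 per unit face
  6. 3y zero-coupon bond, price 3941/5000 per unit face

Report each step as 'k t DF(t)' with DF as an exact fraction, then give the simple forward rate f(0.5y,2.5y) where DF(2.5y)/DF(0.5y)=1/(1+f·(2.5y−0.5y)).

1 1/2 2413/2500
2 1 9357/10000
3 3/2 112/125
4 2 4291/5000
5 5/2 4113/5000
6 3 3941/5000
f(0.5y,2.5y) = ((2413/2500)/(4113/5000) − 1)/(2) = 713/8226 ≈ 8.6676%

step 1 [0.5y] bond c/2=21/800: DF=(1981073/2000000 − 21/800·(0))/(1+21/800) = 2413/2500 ≈ 0.965200
step 2 [1y] bond c/2=1/80: DF=(767569/800000 − 1/80·(0.965200))/(1+1/80) = 9357/10000 ≈ 0.935700
step 3 [1.5y] swap r/2=1040/27969: DF=(1 − 1040/27969·(0.965200+0.935700))/(1+1040/27969) = 112/125 ≈ 0.896000
step 4 [2y] zero: DF = P = 4291/5000 ≈ 0.858200
step 5 [2.5y] zero: DF = P = 4113/5000 ≈ 0.822600
step 6 [3y] zero: DF = P = 3941/5000 ≈ 0.788200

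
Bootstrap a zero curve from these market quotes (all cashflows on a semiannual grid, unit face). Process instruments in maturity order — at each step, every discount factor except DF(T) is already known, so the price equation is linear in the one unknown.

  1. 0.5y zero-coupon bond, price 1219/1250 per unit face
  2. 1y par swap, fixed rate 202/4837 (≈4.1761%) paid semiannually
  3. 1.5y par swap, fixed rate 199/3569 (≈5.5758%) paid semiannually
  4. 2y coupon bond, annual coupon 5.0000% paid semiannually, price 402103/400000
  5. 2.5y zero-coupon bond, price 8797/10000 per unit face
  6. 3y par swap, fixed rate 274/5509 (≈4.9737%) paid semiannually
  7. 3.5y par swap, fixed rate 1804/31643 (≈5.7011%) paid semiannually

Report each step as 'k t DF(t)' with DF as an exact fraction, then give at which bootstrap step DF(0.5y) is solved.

1 1/2 1219/1250
2 1 2399/2500
3 3/2 2301/2500
4 2 9111/10000
5 5/2 8797/10000
6 3 863/1000
7 7/2 2049/2500
DF(0.5y) is solved at step 1

step 1 [0.5y] zero: DF = P = 1219/1250 ≈ 0.975200
step 2 [1y] swap r/2=101/4837: DF=(1 − 101/4837·(0.975200))/(1+101/4837) = 2399/2500 ≈ 0.959600
step 3 [1.5y] swap r/2=199/7138: DF=(1 − 199/7138·(0.975200+0.959600))/(1+199/7138) = 2301/2500 ≈ 0.920400
step 4 [2y] bond c/2=1/40: DF=(402103/400000 − 1/40·(0.975200+0.959600+0.920400))/(1+1/40) = 9111/10000 ≈ 0.911100
step 5 [2.5y] zero: DF = P = 8797/10000 ≈ 0.879700
step 6 [3y] swap r/2=137/5509: DF=(1 − 137/5509·(0.975200+0.959600+0.920400+0.911100+0.879700))/(1+137/5509) = 863/1000 ≈ 0.863000
step 7 [3.5y] swap r/2=902/31643: DF=(1 − 902/31643·(0.975200+0.959600+0.920400+0.911100+0.879700+0.863000))/(1+902/31643) = 2049/2500 ≈ 0.819600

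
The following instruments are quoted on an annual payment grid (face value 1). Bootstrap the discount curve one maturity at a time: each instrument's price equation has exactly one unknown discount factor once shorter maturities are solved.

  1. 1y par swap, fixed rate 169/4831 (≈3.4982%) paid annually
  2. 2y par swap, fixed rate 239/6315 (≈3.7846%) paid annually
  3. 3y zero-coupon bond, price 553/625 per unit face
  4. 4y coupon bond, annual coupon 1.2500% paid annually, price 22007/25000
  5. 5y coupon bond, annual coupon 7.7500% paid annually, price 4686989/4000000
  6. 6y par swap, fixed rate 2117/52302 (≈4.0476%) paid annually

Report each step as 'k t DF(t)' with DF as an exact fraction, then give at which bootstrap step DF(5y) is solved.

1 1 4831/5000
2 2 9283/10000
3 3 553/625
4 4 8351/10000
5 5 331/400
6 6 7883/10000
DF(5y) is solved at step 5

step 1 [1y] swap r/1=169/4831: DF=(1 − 169/4831·(0))/(1+169/4831) = 4831/5000 ≈ 0.966200
step 2 [2y] swap r/1=239/6315: DF=(1 − 239/6315·(0.966200))/(1+239/6315) = 9283/10000 ≈ 0.928300
step 3 [3y] zero: DF = P = 553/625 ≈ 0.884800
step 4 [4y] bond c/1=1/80: DF=(22007/25000 − 1/80·(0.966200+0.928300+0.884800))/(1+1/80) = 8351/10000 ≈ 0.835100
step 5 [5y] bond c/1=31/400: DF=(4686989/4000000 − 31/400·(0.966200+0.928300+0.884800+0.835100))/(1+31/400) = 331/400 ≈ 0.827500
step 6 [6y] swap r/1=2117/52302: DF=(1 − 2117/52302·(0.966200+0.928300+0.884800+0.835100+0.827500))/(1+2117/52302) = 7883/10000 ≈ 0.788300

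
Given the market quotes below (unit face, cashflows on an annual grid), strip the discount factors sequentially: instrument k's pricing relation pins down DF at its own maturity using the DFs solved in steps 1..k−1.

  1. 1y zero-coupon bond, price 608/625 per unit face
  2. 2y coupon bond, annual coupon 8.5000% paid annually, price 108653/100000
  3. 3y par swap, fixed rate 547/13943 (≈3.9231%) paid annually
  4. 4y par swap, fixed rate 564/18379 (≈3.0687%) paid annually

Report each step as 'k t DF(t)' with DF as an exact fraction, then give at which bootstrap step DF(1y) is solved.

1 1 608/625
2 2 2313/2500
3 3 4453/5000
4 4 1109/1250
DF(1y) is solved at step 1

step 1 [1y] zero: DF = P = 608/625 ≈ 0.972800
step 2 [2y] bond c/1=17/200: DF=(108653/100000 − 17/200·(0.972800))/(1+17/200) = 2313/2500 ≈ 0.925200
step 3 [3y] swap r/1=547/13943: DF=(1 − 547/13943·(0.972800+0.925200))/(1+547/13943) = 4453/5000 ≈ 0.890600
step 4 [4y] swap r/1=564/18379: DF=(1 − 564/18379·(0.972800+0.925200+0.890600))/(1+564/18379) = 1109/1250 ≈ 0.887200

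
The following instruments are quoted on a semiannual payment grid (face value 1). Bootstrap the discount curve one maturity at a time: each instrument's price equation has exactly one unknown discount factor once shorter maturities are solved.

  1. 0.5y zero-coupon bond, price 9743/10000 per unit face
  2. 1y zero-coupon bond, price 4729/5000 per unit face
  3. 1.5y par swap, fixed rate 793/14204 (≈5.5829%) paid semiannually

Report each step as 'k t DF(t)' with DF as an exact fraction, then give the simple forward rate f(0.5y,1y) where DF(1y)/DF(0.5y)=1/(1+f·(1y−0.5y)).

step 1 [0.5y] zero: DF = P = 9743/10000 ≈ 0.974300
step 2 [1y] zero: DF = P = 4729/5000 ≈ 0.945800
step 3 [1.5y] swap r/2=793/28408: DF=(1 − 793/28408·(0.974300+0.945800))/(1+793/28408) = 9207/10000 ≈ 0.920700

1 1/2 9743/10000
2 1 4729/5000
3 3/2 9207/10000
f(0.5y,1y) = ((9743/10000)/(4729/5000) − 1)/(1/2) = 285/4729 ≈ 6.0266%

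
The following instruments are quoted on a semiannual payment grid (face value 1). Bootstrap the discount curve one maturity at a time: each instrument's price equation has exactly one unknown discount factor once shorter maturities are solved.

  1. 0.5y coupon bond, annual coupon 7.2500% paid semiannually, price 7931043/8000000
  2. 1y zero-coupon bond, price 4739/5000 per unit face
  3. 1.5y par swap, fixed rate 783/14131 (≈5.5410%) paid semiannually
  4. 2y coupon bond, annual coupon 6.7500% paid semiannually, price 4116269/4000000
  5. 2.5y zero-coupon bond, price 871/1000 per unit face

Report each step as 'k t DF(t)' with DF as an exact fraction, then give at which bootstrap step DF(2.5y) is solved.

step 1 [0.5y] bond c/2=29/800: DF=(7931043/8000000 − 29/800·(0))/(1+29/800) = 9567/10000 ≈ 0.956700
step 2 [1y] zero: DF = P = 4739/5000 ≈ 0.947800
step 3 [1.5y] swap r/2=783/28262: DF=(1 − 783/28262·(0.956700+0.947800))/(1+783/28262) = 9217/10000 ≈ 0.921700
step 4 [2y] bond c/2=27/800: DF=(4116269/4000000 − 27/800·(0.956700+0.947800+0.921700))/(1+27/800) = 1129/1250 ≈ 0.903200
step 5 [2.5y] zero: DF = P = 871/1000 ≈ 0.871000

1 1/2 9567/10000
2 1 4739/5000
3 3/2 9217/10000
4 2 1129/1250
5 5/2 871/1000
DF(2.5y) is solved at step 5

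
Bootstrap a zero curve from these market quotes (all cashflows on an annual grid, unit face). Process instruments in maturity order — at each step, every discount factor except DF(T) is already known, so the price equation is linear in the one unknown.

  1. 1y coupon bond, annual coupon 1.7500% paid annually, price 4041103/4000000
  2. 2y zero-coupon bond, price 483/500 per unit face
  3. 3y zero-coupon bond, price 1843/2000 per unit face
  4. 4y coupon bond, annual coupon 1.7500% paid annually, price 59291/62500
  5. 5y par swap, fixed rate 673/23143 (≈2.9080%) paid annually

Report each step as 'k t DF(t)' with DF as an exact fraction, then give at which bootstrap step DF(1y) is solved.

1 1 9929/10000
2 2 483/500
3 3 1843/2000
4 4 2207/2500
5 5 4327/5000
DF(1y) is solved at step 1

step 1 [1y] bond c/1=7/400: DF=(4041103/4000000 − 7/400·(0))/(1+7/400) = 9929/10000 ≈ 0.992900
step 2 [2y] zero: DF = P = 483/500 ≈ 0.966000
step 3 [3y] zero: DF = P = 1843/2000 ≈ 0.921500
step 4 [4y] bond c/1=7/400: DF=(59291/62500 − 7/400·(0.992900+0.966000+0.921500))/(1+7/400) = 2207/2500 ≈ 0.882800
step 5 [5y] swap r/1=673/23143: DF=(1 − 673/23143·(0.992900+0.966000+0.921500+0.882800))/(1+673/23143) = 4327/5000 ≈ 0.865400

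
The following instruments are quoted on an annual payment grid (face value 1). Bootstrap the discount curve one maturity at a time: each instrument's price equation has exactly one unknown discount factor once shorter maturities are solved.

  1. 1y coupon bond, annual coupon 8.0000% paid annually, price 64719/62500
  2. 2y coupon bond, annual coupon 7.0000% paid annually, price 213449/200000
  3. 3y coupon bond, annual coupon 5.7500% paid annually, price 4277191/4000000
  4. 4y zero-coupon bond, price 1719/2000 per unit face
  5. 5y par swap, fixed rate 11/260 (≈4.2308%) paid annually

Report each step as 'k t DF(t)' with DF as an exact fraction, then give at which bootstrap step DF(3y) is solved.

1 1 2397/2500
2 2 9347/10000
3 3 4541/5000
4 4 1719/2000
5 5 2027/2500
DF(3y) is solved at step 3

step 1 [1y] bond c/1=2/25: DF=(64719/62500 − 2/25·(0))/(1+2/25) = 2397/2500 ≈ 0.958800
step 2 [2y] bond c/1=7/100: DF=(213449/200000 − 7/100·(0.958800))/(1+7/100) = 9347/10000 ≈ 0.934700
step 3 [3y] bond c/1=23/400: DF=(4277191/4000000 − 23/400·(0.958800+0.934700))/(1+23/400) = 4541/5000 ≈ 0.908200
step 4 [4y] zero: DF = P = 1719/2000 ≈ 0.859500
step 5 [5y] swap r/1=11/260: DF=(1 − 11/260·(0.958800+0.934700+0.908200+0.859500))/(1+11/260) = 2027/2500 ≈ 0.810800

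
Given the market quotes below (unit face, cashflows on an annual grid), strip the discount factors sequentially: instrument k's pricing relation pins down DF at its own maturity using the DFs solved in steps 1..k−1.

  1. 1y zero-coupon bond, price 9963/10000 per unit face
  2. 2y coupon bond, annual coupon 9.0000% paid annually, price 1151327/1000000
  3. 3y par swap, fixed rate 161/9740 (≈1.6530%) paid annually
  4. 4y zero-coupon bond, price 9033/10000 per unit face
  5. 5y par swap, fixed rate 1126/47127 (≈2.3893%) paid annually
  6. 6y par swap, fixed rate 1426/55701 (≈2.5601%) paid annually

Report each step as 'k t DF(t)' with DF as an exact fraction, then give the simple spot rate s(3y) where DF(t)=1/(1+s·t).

step 1 [1y] zero: DF = P = 9963/10000 ≈ 0.996300
step 2 [2y] bond c/1=9/100: DF=(1151327/1000000 − 9/100·(0.996300))/(1+9/100) = 487/500 ≈ 0.974000
step 3 [3y] swap r/1=161/9740: DF=(1 − 161/9740·(0.996300+0.974000))/(1+161/9740) = 9517/10000 ≈ 0.951700
step 4 [4y] zero: DF = P = 9033/10000 ≈ 0.903300
step 5 [5y] swap r/1=1126/47127: DF=(1 − 1126/47127·(0.996300+0.974000+0.951700+0.903300))/(1+1126/47127) = 4437/5000 ≈ 0.887400
step 6 [6y] swap r/1=1426/55701: DF=(1 − 1426/55701·(0.996300+0.974000+0.951700+0.903300+0.887400))/(1+1426/55701) = 4287/5000 ≈ 0.857400

1 1 9963/10000
2 2 487/500
3 3 9517/10000
4 4 9033/10000
5 5 4437/5000
6 6 4287/5000
s(3y) = (1/(9517/10000) − 1)/(3) = 161/9517 ≈ 1.6917%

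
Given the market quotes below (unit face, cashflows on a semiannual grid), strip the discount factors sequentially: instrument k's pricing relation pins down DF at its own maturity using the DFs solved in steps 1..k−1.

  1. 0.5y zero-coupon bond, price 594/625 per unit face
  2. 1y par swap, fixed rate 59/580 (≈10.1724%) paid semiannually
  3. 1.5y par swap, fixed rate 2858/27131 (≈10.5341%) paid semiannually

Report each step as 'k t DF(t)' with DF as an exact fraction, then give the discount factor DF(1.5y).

step 1 [0.5y] zero: DF = P = 594/625 ≈ 0.950400
step 2 [1y] swap r/2=59/1160: DF=(1 − 59/1160·(0.950400))/(1+59/1160) = 566/625 ≈ 0.905600
step 3 [1.5y] swap r/2=1429/27131: DF=(1 − 1429/27131·(0.950400+0.905600))/(1+1429/27131) = 8571/10000 ≈ 0.857100

1 1/2 594/625
2 1 566/625
3 3/2 8571/10000
DF(1.5y) = 8571/10000 ≈ 0.857100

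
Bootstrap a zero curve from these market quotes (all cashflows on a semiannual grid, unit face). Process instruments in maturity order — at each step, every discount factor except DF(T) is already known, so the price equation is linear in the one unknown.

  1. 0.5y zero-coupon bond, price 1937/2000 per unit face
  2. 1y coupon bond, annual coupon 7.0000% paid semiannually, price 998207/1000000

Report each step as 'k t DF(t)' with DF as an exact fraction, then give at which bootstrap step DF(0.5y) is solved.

step 1 [0.5y] zero: DF = P = 1937/2000 ≈ 0.968500
step 2 [1y] bond c/2=7/200: DF=(998207/1000000 − 7/200·(0.968500))/(1+7/200) = 9317/10000 ≈ 0.931700

1 1/2 1937/2000
2 1 9317/10000
DF(0.5y) is solved at step 1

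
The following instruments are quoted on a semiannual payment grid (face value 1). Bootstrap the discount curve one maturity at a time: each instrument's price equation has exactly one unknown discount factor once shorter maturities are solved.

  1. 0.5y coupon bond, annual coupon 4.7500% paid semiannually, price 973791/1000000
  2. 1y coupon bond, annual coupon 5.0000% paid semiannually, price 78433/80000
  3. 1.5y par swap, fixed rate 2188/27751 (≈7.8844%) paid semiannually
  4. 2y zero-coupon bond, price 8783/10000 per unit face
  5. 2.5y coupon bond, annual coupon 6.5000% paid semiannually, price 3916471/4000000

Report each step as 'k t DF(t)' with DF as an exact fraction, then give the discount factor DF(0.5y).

1 1/2 1189/1250
2 1 9333/10000
3 3/2 4453/5000
4 2 8783/10000
5 5/2 8333/10000
DF(0.5y) = 1189/1250 ≈ 0.951200

step 1 [0.5y] bond c/2=19/800: DF=(973791/1000000 − 19/800·(0))/(1+19/800) = 1189/1250 ≈ 0.951200
step 2 [1y] bond c/2=1/40: DF=(78433/80000 − 1/40·(0.951200))/(1+1/40) = 9333/10000 ≈ 0.933300
step 3 [1.5y] swap r/2=1094/27751: DF=(1 − 1094/27751·(0.951200+0.933300))/(1+1094/27751) = 4453/5000 ≈ 0.890600
step 4 [2y] zero: DF = P = 8783/10000 ≈ 0.878300
step 5 [2.5y] bond c/2=13/400: DF=(3916471/4000000 − 13/400·(0.951200+0.933300+0.890600+0.878300))/(1+13/400) = 8333/10000 ≈ 0.833300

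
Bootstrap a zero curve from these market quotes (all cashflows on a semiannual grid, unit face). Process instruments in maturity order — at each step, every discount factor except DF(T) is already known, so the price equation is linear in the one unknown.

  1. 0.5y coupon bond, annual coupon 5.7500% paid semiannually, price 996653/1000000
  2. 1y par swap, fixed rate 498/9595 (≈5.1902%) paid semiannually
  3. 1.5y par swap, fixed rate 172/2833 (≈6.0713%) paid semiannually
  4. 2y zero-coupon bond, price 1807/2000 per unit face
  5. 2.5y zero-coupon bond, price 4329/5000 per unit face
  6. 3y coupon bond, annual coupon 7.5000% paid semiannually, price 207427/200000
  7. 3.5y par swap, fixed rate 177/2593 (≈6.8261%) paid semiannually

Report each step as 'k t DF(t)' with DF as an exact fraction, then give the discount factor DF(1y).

1 1/2 1211/1250
2 1 4751/5000
3 3/2 457/500
4 2 1807/2000
5 5/2 4329/5000
6 3 8333/10000
7 7/2 1969/2500
DF(1y) = 4751/5000 ≈ 0.950200

step 1 [0.5y] bond c/2=23/800: DF=(996653/1000000 − 23/800·(0))/(1+23/800) = 1211/1250 ≈ 0.968800
step 2 [1y] swap r/2=249/9595: DF=(1 − 249/9595·(0.968800))/(1+249/9595) = 4751/5000 ≈ 0.950200
step 3 [1.5y] swap r/2=86/2833: DF=(1 − 86/2833·(0.968800+0.950200))/(1+86/2833) = 457/500 ≈ 0.914000
step 4 [2y] zero: DF = P = 1807/2000 ≈ 0.903500
step 5 [2.5y] zero: DF = P = 4329/5000 ≈ 0.865800
step 6 [3y] bond c/2=3/80: DF=(207427/200000 − 3/80·(0.968800+0.950200+0.914000+0.903500+0.865800))/(1+3/80) = 8333/10000 ≈ 0.833300
step 7 [3.5y] swap r/2=177/5186: DF=(1 − 177/5186·(0.968800+0.950200+0.914000+0.903500+0.865800+0.833300))/(1+177/5186) = 1969/2500 ≈ 0.787600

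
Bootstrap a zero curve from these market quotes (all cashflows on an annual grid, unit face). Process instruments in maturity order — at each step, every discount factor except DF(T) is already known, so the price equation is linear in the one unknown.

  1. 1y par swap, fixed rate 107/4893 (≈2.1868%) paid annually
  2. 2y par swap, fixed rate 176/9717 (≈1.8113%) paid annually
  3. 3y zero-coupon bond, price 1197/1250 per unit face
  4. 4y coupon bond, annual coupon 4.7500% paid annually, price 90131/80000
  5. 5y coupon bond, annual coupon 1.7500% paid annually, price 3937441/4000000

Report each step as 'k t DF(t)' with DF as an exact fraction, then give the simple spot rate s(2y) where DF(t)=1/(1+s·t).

1 1 4893/5000
2 2 603/625
3 3 1197/1250
4 4 118/125
5 5 9013/10000
s(2y) = (1/(603/625) − 1)/(2) = 11/603 ≈ 1.8242%

step 1 [1y] swap r/1=107/4893: DF=(1 − 107/4893·(0))/(1+107/4893) = 4893/5000 ≈ 0.978600
step 2 [2y] swap r/1=176/9717: DF=(1 − 176/9717·(0.978600))/(1+176/9717) = 603/625 ≈ 0.964800
step 3 [3y] zero: DF = P = 1197/1250 ≈ 0.957600
step 4 [4y] bond c/1=19/400: DF=(90131/80000 − 19/400·(0.978600+0.964800+0.957600))/(1+19/400) = 118/125 ≈ 0.944000
step 5 [5y] bond c/1=7/400: DF=(3937441/4000000 − 7/400·(0.978600+0.964800+0.957600+0.944000))/(1+7/400) = 9013/10000 ≈ 0.901300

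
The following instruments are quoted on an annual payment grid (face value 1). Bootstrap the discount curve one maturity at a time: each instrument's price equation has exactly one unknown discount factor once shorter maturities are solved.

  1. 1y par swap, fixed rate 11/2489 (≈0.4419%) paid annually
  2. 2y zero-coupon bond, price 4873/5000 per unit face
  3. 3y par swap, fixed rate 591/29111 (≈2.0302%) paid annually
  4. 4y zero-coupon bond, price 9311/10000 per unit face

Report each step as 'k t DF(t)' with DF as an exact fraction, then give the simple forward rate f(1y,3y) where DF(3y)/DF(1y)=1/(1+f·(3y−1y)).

1 1 2489/2500
2 2 4873/5000
3 3 9409/10000
4 4 9311/10000
f(1y,3y) = ((2489/2500)/(9409/10000) − 1)/(2) = 547/18818 ≈ 2.9068%

step 1 [1y] swap r/1=11/2489: DF=(1 − 11/2489·(0))/(1+11/2489) = 2489/2500 ≈ 0.995600
step 2 [2y] zero: DF = P = 4873/5000 ≈ 0.974600
step 3 [3y] swap r/1=591/29111: DF=(1 − 591/29111·(0.995600+0.974600))/(1+591/29111) = 9409/10000 ≈ 0.940900
step 4 [4y] zero: DF = P = 9311/10000 ≈ 0.931100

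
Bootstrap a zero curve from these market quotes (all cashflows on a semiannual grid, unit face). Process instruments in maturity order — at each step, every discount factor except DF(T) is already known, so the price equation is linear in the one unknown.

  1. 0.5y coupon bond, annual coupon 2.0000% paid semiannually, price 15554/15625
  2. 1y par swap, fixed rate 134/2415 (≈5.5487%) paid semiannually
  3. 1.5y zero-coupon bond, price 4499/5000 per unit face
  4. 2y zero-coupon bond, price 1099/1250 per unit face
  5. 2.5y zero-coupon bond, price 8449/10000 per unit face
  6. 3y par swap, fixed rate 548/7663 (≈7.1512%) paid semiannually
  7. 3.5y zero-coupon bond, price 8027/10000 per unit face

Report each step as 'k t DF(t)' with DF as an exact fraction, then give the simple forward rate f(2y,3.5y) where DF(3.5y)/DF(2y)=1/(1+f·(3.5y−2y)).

1 1/2 616/625
2 1 1183/1250
3 3/2 4499/5000
4 2 1099/1250
5 5/2 8449/10000
6 3 4041/5000
7 7/2 8027/10000
f(2y,3.5y) = ((1099/1250)/(8027/10000) − 1)/(3/2) = 510/8027 ≈ 6.3536%

step 1 [0.5y] bond c/2=1/100: DF=(15554/15625 − 1/100·(0))/(1+1/100) = 616/625 ≈ 0.985600
step 2 [1y] swap r/2=67/2415: DF=(1 − 67/2415·(0.985600))/(1+67/2415) = 1183/1250 ≈ 0.946400
step 3 [1.5y] zero: DF = P = 4499/5000 ≈ 0.899800
step 4 [2y] zero: DF = P = 1099/1250 ≈ 0.879200
step 5 [2.5y] zero: DF = P = 8449/10000 ≈ 0.844900
step 6 [3y] swap r/2=274/7663: DF=(1 − 274/7663·(0.985600+0.946400+0.899800+0.879200+0.844900))/(1+274/7663) = 4041/5000 ≈ 0.808200
step 7 [3.5y] zero: DF = P = 8027/10000 ≈ 0.802700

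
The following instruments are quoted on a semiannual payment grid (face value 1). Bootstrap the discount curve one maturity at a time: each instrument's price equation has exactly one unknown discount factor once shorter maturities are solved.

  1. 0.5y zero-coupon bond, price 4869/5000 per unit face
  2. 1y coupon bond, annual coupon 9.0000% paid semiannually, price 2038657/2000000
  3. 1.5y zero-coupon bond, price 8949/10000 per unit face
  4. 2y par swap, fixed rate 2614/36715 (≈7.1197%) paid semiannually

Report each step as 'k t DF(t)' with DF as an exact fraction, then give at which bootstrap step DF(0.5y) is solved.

1 1/2 4869/5000
2 1 1867/2000
3 3/2 8949/10000
4 2 8693/10000
DF(0.5y) is solved at step 1

step 1 [0.5y] zero: DF = P = 4869/5000 ≈ 0.973800
step 2 [1y] bond c/2=9/200: DF=(2038657/2000000 − 9/200·(0.973800))/(1+9/200) = 1867/2000 ≈ 0.933500
step 3 [1.5y] zero: DF = P = 8949/10000 ≈ 0.894900
step 4 [2y] swap r/2=1307/36715: DF=(1 − 1307/36715·(0.973800+0.933500+0.894900))/(1+1307/36715) = 8693/10000 ≈ 0.869300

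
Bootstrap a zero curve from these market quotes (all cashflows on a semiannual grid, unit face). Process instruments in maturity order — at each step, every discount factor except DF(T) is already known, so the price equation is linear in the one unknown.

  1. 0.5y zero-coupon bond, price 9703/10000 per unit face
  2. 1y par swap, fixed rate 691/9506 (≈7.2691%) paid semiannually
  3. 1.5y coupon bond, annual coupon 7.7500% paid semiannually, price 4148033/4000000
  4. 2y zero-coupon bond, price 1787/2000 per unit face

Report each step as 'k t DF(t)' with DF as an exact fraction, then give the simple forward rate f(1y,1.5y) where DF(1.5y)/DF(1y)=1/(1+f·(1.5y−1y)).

1 1/2 9703/10000
2 1 9309/10000
3 3/2 4637/5000
4 2 1787/2000
f(1y,1.5y) = ((9309/10000)/(4637/5000) − 1)/(1/2) = 35/4637 ≈ 0.7548%

step 1 [0.5y] zero: DF = P = 9703/10000 ≈ 0.970300
step 2 [1y] swap r/2=691/19012: DF=(1 − 691/19012·(0.970300))/(1+691/19012) = 9309/10000 ≈ 0.930900
step 3 [1.5y] bond c/2=31/800: DF=(4148033/4000000 − 31/800·(0.970300+0.930900))/(1+31/800) = 4637/5000 ≈ 0.927400
step 4 [2y] zero: DF = P = 1787/2000 ≈ 0.893500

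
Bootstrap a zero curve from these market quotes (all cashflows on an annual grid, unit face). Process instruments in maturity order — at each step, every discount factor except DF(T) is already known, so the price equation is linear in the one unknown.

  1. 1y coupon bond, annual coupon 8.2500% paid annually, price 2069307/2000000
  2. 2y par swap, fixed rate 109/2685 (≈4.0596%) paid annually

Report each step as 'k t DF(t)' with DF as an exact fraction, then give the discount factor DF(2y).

1 1 4779/5000
2 2 9237/10000
DF(2y) = 9237/10000 ≈ 0.923700

step 1 [1y] bond c/1=33/400: DF=(2069307/2000000 − 33/400·(0))/(1+33/400) = 4779/5000 ≈ 0.955800
step 2 [2y] swap r/1=109/2685: DF=(1 − 109/2685·(0.955800))/(1+109/2685) = 9237/10000 ≈ 0.923700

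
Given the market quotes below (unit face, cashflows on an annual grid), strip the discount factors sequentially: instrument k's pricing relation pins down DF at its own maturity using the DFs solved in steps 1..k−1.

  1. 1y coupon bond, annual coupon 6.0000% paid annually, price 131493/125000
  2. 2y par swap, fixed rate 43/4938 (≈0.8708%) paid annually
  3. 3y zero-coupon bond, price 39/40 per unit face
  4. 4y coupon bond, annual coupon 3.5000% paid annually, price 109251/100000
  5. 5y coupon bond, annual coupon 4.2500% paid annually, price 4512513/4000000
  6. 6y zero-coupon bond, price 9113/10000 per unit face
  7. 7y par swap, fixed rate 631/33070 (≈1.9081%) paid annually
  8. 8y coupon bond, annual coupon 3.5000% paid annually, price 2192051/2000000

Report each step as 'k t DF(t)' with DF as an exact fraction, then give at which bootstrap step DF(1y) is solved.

step 1 [1y] bond c/1=3/50: DF=(131493/125000 − 3/50·(0))/(1+3/50) = 2481/2500 ≈ 0.992400
step 2 [2y] swap r/1=43/4938: DF=(1 − 43/4938·(0.992400))/(1+43/4938) = 2457/2500 ≈ 0.982800
step 3 [3y] zero: DF = P = 39/40 ≈ 0.975000
step 4 [4y] bond c/1=7/200: DF=(109251/100000 − 7/200·(0.992400+0.982800+0.975000))/(1+7/200) = 4779/5000 ≈ 0.955800
step 5 [5y] bond c/1=17/400: DF=(4512513/4000000 − 17/400·(0.992400+0.982800+0.975000+0.955800))/(1+17/400) = 9229/10000 ≈ 0.922900
step 6 [6y] zero: DF = P = 9113/10000 ≈ 0.911300
step 7 [7y] swap r/1=631/33070: DF=(1 − 631/33070·(0.992400+0.982800+0.975000+0.955800+0.922900+0.911300))/(1+631/33070) = 4369/5000 ≈ 0.873800
step 8 [8y] bond c/1=7/200: DF=(2192051/2000000 − 7/200·(0.992400+0.982800+0.975000+0.955800+0.922900+0.911300+0.873800))/(1+7/200) = 8353/10000 ≈ 0.835300

1 1 2481/2500
2 2 2457/2500
3 3 39/40
4 4 4779/5000
5 5 9229/10000
6 6 9113/10000
7 7 4369/5000
8 8 8353/10000
DF(1y) is solved at step 1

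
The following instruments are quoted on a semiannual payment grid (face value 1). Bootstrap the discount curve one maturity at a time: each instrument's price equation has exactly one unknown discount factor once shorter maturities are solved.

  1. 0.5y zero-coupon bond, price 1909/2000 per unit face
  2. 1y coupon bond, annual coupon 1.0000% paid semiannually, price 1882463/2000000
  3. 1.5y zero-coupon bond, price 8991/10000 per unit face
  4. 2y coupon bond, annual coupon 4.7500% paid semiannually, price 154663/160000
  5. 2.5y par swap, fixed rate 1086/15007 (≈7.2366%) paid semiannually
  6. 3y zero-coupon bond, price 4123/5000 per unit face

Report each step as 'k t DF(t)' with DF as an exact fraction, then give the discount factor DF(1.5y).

step 1 [0.5y] zero: DF = P = 1909/2000 ≈ 0.954500
step 2 [1y] bond c/2=1/200: DF=(1882463/2000000 − 1/200·(0.954500))/(1+1/200) = 4659/5000 ≈ 0.931800
step 3 [1.5y] zero: DF = P = 8991/10000 ≈ 0.899100
step 4 [2y] bond c/2=19/800: DF=(154663/160000 − 19/800·(0.954500+0.931800+0.899100))/(1+19/800) = 2199/2500 ≈ 0.879600
step 5 [2.5y] swap r/2=543/15007: DF=(1 − 543/15007·(0.954500+0.931800+0.899100+0.879600))/(1+543/15007) = 8371/10000 ≈ 0.837100
step 6 [3y] zero: DF = P = 4123/5000 ≈ 0.824600

1 1/2 1909/2000
2 1 4659/5000
3 3/2 8991/10000
4 2 2199/2500
5 5/2 8371/10000
6 3 4123/5000
DF(1.5y) = 8991/10000 ≈ 0.899100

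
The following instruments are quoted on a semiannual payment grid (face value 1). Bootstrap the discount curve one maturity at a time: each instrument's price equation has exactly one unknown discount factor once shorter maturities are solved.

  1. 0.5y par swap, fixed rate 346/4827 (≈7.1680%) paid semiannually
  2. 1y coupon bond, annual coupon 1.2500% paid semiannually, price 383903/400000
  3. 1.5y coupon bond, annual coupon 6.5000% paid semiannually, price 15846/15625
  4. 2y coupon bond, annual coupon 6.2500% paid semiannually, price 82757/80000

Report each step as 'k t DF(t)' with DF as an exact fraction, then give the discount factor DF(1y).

step 1 [0.5y] swap r/2=173/4827: DF=(1 − 173/4827·(0))/(1+173/4827) = 4827/5000 ≈ 0.965400
step 2 [1y] bond c/2=1/160: DF=(383903/400000 − 1/160·(0.965400))/(1+1/160) = 4739/5000 ≈ 0.947800
step 3 [1.5y] bond c/2=13/400: DF=(15846/15625 − 13/400·(0.965400+0.947800))/(1+13/400) = 461/500 ≈ 0.922000
step 4 [2y] bond c/2=1/32: DF=(82757/80000 − 1/32·(0.965400+0.947800+0.922000))/(1+1/32) = 2293/2500 ≈ 0.917200

1 1/2 4827/5000
2 1 4739/5000
3 3/2 461/500
4 2 2293/2500
DF(1y) = 4739/5000 ≈ 0.947800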